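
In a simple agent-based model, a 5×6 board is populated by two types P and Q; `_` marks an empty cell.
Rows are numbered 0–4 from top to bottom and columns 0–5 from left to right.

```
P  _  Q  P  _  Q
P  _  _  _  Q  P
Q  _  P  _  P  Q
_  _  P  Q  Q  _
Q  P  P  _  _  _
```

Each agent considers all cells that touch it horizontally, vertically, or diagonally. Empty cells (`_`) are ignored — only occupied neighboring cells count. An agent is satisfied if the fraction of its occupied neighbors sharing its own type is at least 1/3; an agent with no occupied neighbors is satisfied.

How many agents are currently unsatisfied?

7

(0,0)P 1/1 satisfied
(0,2)Q 0/1 not
(0,3)P 0/2 not
(0,5)Q 1/2 satisfied
(1,0)P 1/2 satisfied
(1,4)Q 2/5 satisfied
(1,5)P 1/4 not
(2,0)Q 0/1 not
(2,2)P 1/2 satisfied
(2,4)P 1/5 not
(2,5)Q 2/4 satisfied
(3,2)P 3/4 satisfied
(3,3)Q 1/5 not
(3,4)Q 2/3 satisfied
(4,0)Q 0/1 not
(4,1)P 2/3 satisfied
(4,2)P 2/3 satisfied
Unsatisfied: (0,2), (0,3), (1,5), (2,0), (2,4), (3,3), (4,0) — 7 in total.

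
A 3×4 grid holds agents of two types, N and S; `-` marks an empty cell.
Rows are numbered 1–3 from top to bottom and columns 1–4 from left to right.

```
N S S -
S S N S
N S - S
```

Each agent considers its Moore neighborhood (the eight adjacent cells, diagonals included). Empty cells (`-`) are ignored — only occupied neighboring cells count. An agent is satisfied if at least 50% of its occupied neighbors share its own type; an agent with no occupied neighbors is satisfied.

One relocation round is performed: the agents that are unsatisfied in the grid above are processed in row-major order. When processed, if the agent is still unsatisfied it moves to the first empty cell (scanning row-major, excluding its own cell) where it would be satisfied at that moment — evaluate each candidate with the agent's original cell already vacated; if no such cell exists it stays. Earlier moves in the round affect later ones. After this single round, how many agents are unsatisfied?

Initially unsatisfied (in order): (1,1), (2,3), (3,1).
  (1,1): no empty cell satisfies it; stays.
  (2,3): no empty cell satisfies it; stays.
  (3,1): no empty cell satisfies it; stays.
Resulting grid:
N S S -
S S N S
N S - S
Unsatisfied now: (1,1), (2,3), (3,1).

3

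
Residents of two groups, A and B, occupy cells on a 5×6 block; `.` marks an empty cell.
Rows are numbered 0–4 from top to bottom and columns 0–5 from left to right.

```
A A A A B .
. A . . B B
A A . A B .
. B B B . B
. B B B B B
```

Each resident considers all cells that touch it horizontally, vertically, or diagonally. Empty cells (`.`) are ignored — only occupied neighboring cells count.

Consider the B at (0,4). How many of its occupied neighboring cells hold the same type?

Occupied neighbors of (0,4): (0,3)=A, (1,4)=B, (1,5)=B.
Same type (B): 2 of 3.

2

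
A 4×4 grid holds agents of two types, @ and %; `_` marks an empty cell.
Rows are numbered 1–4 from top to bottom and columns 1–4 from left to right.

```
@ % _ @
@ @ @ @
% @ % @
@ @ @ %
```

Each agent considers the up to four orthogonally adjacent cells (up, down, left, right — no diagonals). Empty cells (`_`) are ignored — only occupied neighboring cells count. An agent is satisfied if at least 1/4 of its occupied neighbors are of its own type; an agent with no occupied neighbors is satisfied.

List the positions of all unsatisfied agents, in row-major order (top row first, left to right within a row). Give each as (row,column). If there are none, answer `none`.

Row 1: (1,1)@ 1/2 satisfied · (1,2)% 0/2 not · (1,4)@ 1/1 satisfied
Row 2: (2,1)@ 2/3 satisfied · (2,2)@ 3/4 satisfied · (2,3)@ 2/3 satisfied · (2,4)@ 3/3 satisfied
Row 3: (3,1)% 0/3 not · (3,2)@ 2/4 satisfied · (3,3)% 0/4 not · (3,4)@ 1/3 satisfied
Row 4: (4,1)@ 1/2 satisfied · (4,2)@ 3/3 satisfied · (4,3)@ 1/3 satisfied · (4,4)% 0/2 not

(1,2), (3,1), (3,3), (4,4)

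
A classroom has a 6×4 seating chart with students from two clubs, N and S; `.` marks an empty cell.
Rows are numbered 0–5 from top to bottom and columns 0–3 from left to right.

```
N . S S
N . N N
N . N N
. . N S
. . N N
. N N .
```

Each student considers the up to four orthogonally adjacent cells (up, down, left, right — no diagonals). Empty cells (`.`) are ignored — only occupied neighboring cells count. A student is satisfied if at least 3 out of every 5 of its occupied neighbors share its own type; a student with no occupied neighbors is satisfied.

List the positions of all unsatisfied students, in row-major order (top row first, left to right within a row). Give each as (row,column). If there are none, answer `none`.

(0,0)N 1/1 ok
(0,2)S 1/2 unhappy
(0,3)S 1/2 unhappy
(1,0)N 2/2 ok
(1,2)N 2/3 ok
(1,3)N 2/3 ok
(2,0)N 1/1 ok
(2,2)N 3/3 ok
(2,3)N 2/3 ok
(3,2)N 2/3 ok
(3,3)S 0/3 unhappy
(4,2)N 3/3 ok
(4,3)N 1/2 unhappy
(5,1)N 1/1 ok
(5,2)N 2/2 ok

(0,2), (0,3), (3,3), (4,3)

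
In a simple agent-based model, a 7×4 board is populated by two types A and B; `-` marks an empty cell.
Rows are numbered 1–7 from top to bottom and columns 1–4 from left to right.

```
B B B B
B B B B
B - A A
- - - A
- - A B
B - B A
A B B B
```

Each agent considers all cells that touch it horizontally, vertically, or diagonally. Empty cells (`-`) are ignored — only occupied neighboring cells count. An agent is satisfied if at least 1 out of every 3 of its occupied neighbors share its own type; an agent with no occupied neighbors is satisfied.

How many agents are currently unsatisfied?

Row 1: (1,1)B 3/3 ok · (1,2)B 5/5 ok · (1,3)B 5/5 ok · (1,4)B 3/3 ok
Row 2: (2,1)B 4/4 ok · (2,2)B 6/7 ok · (2,3)B 5/7 ok · (2,4)B 3/5 ok
Row 3: (3,1)B 2/2 ok · (3,3)A 2/5 ok · (3,4)A 2/4 ok
Row 4: (4,4)A 3/4 ok
Row 5: (5,3)A 2/4 ok · (5,4)B 1/4 unhappy
Row 6: (6,1)B 1/2 ok · (6,3)B 4/6 ok · (6,4)A 1/5 unhappy
Row 7: (7,1)A 0/2 unhappy · (7,2)B 3/4 ok · (7,3)B 3/4 ok · (7,4)B 2/3 ok
Unsatisfied: (5,4), (6,4), (7,1) — 3 in total.

3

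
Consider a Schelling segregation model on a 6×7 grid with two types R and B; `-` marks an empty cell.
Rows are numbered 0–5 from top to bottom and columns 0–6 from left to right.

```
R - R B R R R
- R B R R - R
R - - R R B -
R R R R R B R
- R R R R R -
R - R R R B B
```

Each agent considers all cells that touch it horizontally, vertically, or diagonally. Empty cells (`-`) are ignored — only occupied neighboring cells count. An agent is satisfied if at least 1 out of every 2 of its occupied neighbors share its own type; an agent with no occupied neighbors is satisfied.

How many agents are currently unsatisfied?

6

Row 0: (0,0)R 1/1 ✓ · (0,2)R 2/4 ✓ · (0,3)B 1/5 ✗ · (0,4)R 3/4 ✓ · (0,5)R 4/4 ✓ · (0,6)R 2/2 ✓
Row 1: (1,1)R 3/4 ✓ · (1,2)B 1/5 ✗ · (1,3)R 5/7 ✓ · (1,4)R 5/7 ✓ · (1,6)R 2/3 ✓
Row 2: (2,0)R 3/3 ✓ · (2,3)R 6/7 ✓ · (2,4)R 5/7 ✓ · (2,5)B 1/6 ✗
Row 3: (3,0)R 3/3 ✓ · (3,1)R 5/5 ✓ · (3,2)R 6/6 ✓ · (3,3)R 7/7 ✓ · (3,4)R 6/8 ✓ · (3,5)B 1/6 ✗ · (3,6)R 1/3 ✗
Row 4: (4,1)R 6/6 ✓ · (4,2)R 7/7 ✓ · (4,3)R 8/8 ✓ · (4,4)R 6/8 ✓ · (4,5)R 4/7 ✓
Row 5: (5,0)R 1/1 ✓ · (5,2)R 4/4 ✓ · (5,3)R 5/5 ✓ · (5,4)R 4/5 ✓ · (5,5)B 1/4 ✗ · (5,6)B 1/2 ✓
Unsatisfied: (0,3), (1,2), (2,5), (3,5), (3,6), (5,5) — 6 in total.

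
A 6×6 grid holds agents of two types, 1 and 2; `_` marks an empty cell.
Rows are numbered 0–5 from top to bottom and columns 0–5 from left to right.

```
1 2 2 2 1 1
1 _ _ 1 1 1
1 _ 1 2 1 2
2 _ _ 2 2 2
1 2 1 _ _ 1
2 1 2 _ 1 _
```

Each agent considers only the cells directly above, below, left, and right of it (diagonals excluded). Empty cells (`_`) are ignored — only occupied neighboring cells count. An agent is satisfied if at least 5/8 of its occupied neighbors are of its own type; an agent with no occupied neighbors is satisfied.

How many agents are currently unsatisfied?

17

Row 0: (0,0)1 1/2 ✗ · (0,1)2 1/2 ✗ · (0,2)2 2/2 ✓ · (0,3)2 1/3 ✗ · (0,4)1 2/3 ✓ · (0,5)1 2/2 ✓
Row 1: (1,0)1 2/2 ✓ · (1,3)1 1/3 ✗ · (1,4)1 4/4 ✓ · (1,5)1 2/3 ✓
Row 2: (2,0)1 1/2 ✗ · (2,2)1 0/1 ✗ · (2,3)2 1/4 ✗ · (2,4)1 1/4 ✗ · (2,5)2 1/3 ✗
Row 3: (3,0)2 0/2 ✗ · (3,3)2 2/2 ✓ · (3,4)2 2/3 ✓ · (3,5)2 2/3 ✓
Row 4: (4,0)1 0/3 ✗ · (4,1)2 0/3 ✗ · (4,2)1 0/2 ✗ · (4,5)1 0/1 ✗
Row 5: (5,0)2 0/2 ✗ · (5,1)1 0/3 ✗ · (5,2)2 0/2 ✗ · (5,4)1 0/0 ✓
Unsatisfied: (0,0), (0,1), (0,3), (1,3), (2,0), (2,2), (2,3), (2,4), (2,5), (3,0), (4,0), (4,1), (4,2), (4,5), (5,0), (5,1), (5,2) — 17 in total.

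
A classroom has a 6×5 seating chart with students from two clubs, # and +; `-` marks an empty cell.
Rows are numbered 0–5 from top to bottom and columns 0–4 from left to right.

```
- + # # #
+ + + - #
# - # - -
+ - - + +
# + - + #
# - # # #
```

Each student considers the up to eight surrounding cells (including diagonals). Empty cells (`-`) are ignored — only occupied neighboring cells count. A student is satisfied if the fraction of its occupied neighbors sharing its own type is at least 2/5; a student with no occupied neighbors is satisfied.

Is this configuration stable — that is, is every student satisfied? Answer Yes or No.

Row 0: (0,1)+ 3/4 ✓ · (0,2)# 1/4 ✗ · (0,3)# 3/4 ✓ · (0,4)# 2/2 ✓
Row 1: (1,0)+ 2/3 ✓ · (1,1)+ 3/6 ✓ · (1,2)+ 2/5 ✓ · (1,4)# 2/2 ✓
Row 2: (2,0)# 0/3 ✗ · (2,2)# 0/3 ✗
Row 3: (3,0)+ 1/3 ✗ · (3,3)+ 2/4 ✓ · (3,4)+ 2/3 ✓
Row 4: (4,0)# 1/3 ✗ · (4,1)+ 1/4 ✗ · (4,3)+ 2/6 ✗ · (4,4)# 2/5 ✓
Row 5: (5,0)# 1/2 ✓ · (5,2)# 1/3 ✗ · (5,3)# 3/4 ✓ · (5,4)# 2/3 ✓
For instance (0,2) has only 1/4 same-type neighbors, below 2/5.

No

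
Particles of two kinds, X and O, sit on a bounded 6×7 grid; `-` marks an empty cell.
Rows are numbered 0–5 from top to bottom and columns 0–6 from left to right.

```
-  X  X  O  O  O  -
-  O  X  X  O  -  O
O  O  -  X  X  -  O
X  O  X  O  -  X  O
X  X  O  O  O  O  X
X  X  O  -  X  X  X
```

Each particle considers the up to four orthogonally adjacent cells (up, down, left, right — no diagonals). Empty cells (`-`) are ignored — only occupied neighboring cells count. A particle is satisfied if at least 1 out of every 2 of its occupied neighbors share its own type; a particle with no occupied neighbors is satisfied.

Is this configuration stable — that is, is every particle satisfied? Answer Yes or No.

No

Row 0: (0,1)X 1/2 ✓ · (0,2)X 2/3 ✓ · (0,3)O 1/3 ✗ · (0,4)O 3/3 ✓ · (0,5)O 1/1 ✓
Row 1: (1,1)O 1/3 ✗ · (1,2)X 2/3 ✓ · (1,3)X 2/4 ✓ · (1,4)O 1/3 ✗ · (1,6)O 1/1 ✓
Row 2: (2,0)O 1/2 ✓ · (2,1)O 3/3 ✓ · (2,3)X 2/3 ✓ · (2,4)X 1/2 ✓ · (2,6)O 2/2 ✓
Row 3: (3,0)X 1/3 ✗ · (3,1)O 1/4 ✗ · (3,2)X 0/3 ✗ · (3,3)O 1/3 ✗ · (3,5)X 0/2 ✗ · (3,6)O 1/3 ✗
Row 4: (4,0)X 3/3 ✓ · (4,1)X 2/4 ✓ · (4,2)O 2/4 ✓ · (4,3)O 3/3 ✓ · (4,4)O 2/3 ✓ · (4,5)O 1/4 ✗ · (4,6)X 1/3 ✗
Row 5: (5,0)X 2/2 ✓ · (5,1)X 2/3 ✓ · (5,2)O 1/2 ✓ · (5,4)X 1/2 ✓ · (5,5)X 2/3 ✓ · (5,6)X 2/2 ✓
For instance (0,3) has only 1/3 same-type neighbors, below 1/2.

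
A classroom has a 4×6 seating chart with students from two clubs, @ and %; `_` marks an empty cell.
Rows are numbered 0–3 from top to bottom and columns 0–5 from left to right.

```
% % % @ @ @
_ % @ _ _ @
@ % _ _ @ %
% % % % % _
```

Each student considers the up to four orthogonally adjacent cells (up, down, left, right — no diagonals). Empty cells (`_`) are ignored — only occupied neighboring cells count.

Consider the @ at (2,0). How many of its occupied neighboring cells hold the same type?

Occupied neighbors of (2,0): (3,0)=%, (2,1)=%.
Same type (@): 0 of 2.

0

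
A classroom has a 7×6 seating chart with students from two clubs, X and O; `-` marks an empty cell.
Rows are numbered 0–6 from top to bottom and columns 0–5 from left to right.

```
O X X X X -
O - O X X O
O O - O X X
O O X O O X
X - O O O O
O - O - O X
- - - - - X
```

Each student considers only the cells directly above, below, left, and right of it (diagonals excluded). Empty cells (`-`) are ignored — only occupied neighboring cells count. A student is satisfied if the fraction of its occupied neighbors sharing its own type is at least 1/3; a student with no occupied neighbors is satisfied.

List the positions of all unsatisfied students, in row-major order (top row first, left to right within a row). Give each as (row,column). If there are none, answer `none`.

(1,2), (1,5), (3,2), (4,0), (5,0)

Row 0: (0,0)O 1/2 ok · (0,1)X 1/2 ok · (0,2)X 2/3 ok · (0,3)X 3/3 ok · (0,4)X 2/2 ok
Row 1: (1,0)O 2/2 ok · (1,2)O 0/2 unhappy · (1,3)X 2/4 ok · (1,4)X 3/4 ok · (1,5)O 0/2 unhappy
Row 2: (2,0)O 3/3 ok · (2,1)O 2/2 ok · (2,3)O 1/3 ok · (2,4)X 2/4 ok · (2,5)X 2/3 ok
Row 3: (3,0)O 2/3 ok · (3,1)O 2/3 ok · (3,2)X 0/3 unhappy · (3,3)O 3/4 ok · (3,4)O 2/4 ok · (3,5)X 1/3 ok
Row 4: (4,0)X 0/2 unhappy · (4,2)O 2/3 ok · (4,3)O 3/3 ok · (4,4)O 4/4 ok · (4,5)O 1/3 ok
Row 5: (5,0)O 0/1 unhappy · (5,2)O 1/1 ok · (5,4)O 1/2 ok · (5,5)X 1/3 ok
Row 6: (6,5)X 1/1 ok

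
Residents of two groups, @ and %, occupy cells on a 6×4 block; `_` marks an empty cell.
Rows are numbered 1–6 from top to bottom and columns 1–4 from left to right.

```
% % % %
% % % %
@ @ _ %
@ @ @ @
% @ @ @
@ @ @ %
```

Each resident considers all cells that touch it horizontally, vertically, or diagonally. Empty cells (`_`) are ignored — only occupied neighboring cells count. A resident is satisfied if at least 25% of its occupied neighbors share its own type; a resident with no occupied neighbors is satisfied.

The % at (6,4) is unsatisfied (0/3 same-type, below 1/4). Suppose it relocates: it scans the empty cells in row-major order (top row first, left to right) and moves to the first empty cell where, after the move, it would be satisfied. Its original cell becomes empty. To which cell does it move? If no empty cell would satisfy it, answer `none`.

Vacating (6,4). Empty cells in order:
  (3,3): 4/8 same-type → satisfied — stop here.

(3,3)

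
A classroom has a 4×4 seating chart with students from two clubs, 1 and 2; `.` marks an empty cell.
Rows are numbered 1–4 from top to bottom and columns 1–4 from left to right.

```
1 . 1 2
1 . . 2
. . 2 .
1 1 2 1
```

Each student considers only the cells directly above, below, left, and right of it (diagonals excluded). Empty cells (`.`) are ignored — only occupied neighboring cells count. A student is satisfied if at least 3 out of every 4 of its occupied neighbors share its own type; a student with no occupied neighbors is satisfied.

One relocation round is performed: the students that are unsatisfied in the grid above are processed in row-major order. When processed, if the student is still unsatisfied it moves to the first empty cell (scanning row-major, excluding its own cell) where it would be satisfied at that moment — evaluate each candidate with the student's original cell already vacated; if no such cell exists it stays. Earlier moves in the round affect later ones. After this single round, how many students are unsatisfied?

0

Initially unsatisfied (in order): (1,3), (1,4), (4,2), (4,3), (4,4).
  (1,3) → (1,2).
  (1,4): now satisfied by earlier moves; stays.
  (4,2) → (2,2).
  (4,3): no empty cell satisfies it; stays.
  (4,4) → (3,1).
Resulting grid:
1 1 . 2
1 1 . 2
1 . 2 .
1 . 2 .
All satisfied now.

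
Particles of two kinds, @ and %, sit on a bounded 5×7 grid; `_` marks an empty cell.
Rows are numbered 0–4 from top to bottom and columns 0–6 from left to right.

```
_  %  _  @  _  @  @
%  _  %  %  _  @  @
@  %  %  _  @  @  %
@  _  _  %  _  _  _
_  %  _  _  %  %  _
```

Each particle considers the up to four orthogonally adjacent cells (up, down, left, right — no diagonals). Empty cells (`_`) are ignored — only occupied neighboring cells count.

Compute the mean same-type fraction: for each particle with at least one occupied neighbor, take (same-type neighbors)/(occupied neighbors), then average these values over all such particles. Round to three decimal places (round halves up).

(0,1)% — no occupied neighbors
(0,3)@ 0/1
(0,5)@ 2/2
(0,6)@ 2/2
(1,0)% 0/1
(1,2)% 2/2
(1,3)% 1/2
(1,5)@ 3/3
(1,6)@ 2/3
(2,0)@ 1/3
(2,1)% 1/2
(2,2)% 2/2
(2,4)@ 1/1
(2,5)@ 2/3
(2,6)% 0/2
(3,0)@ 1/1
(3,3)% — no occupied neighbors
(4,1)% — no occupied neighbors
(4,4)% 1/1
(4,5)% 1/1
Sum over 17 particles: 0/1 + 2/2 + 2/2 + 0/1 + 2/2 + 1/2 + 3/3 + 2/3 + 1/3 + 1/2 + 2/2 + 1/1 + 2/3 + 0/2 + 1/1 + 1/1 + 1/1 = 35/3; mean = 35/3 ÷ 17 = 35/51 = 0.686274… → 0.686.

0.686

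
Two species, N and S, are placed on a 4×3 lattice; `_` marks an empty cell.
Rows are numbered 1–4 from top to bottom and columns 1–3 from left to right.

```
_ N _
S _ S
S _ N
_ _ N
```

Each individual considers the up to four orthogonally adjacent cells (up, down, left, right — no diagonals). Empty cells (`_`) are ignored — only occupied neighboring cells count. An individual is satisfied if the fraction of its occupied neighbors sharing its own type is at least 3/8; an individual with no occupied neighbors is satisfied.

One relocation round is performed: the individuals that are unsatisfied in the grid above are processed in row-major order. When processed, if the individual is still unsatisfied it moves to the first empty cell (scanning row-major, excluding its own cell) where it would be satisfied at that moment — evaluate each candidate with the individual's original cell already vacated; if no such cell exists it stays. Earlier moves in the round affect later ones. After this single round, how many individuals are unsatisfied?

1

Initially unsatisfied (in order): (2,3).
  (2,3) → (1,1).
Resulting grid:
S N _
S _ _
S _ N
_ _ N
Unsatisfied now: (1,2).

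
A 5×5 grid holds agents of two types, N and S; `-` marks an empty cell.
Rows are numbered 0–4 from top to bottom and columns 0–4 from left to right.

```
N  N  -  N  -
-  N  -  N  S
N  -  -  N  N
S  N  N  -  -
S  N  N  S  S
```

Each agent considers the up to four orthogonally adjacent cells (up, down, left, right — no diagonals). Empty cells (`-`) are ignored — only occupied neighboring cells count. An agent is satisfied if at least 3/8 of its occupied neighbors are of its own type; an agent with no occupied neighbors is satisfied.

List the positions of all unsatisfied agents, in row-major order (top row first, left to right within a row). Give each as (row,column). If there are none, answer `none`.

(1,4), (2,0), (3,0)

(0,0)N 1/1 ok
(0,1)N 2/2 ok
(0,3)N 1/1 ok
(1,1)N 1/1 ok
(1,3)N 2/3 ok
(1,4)S 0/2 unhappy
(2,0)N 0/1 unhappy
(2,3)N 2/2 ok
(2,4)N 1/2 ok
(3,0)S 1/3 unhappy
(3,1)N 2/3 ok
(3,2)N 2/2 ok
(4,0)S 1/2 ok
(4,1)N 2/3 ok
(4,2)N 2/3 ok
(4,3)S 1/2 ok
(4,4)S 1/1 ok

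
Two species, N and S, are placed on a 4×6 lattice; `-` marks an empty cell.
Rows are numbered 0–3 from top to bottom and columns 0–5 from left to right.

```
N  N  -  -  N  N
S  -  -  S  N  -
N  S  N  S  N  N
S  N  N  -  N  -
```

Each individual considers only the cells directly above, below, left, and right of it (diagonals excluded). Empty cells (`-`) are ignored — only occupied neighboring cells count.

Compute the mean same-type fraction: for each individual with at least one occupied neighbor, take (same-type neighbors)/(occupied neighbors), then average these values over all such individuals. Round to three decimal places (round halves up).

Row 0: (0,0)N 1/2 · (0,1)N 1/1 · (0,4)N 2/2 · (0,5)N 1/1
Row 1: (1,0)S 0/2 · (1,3)S 1/2 · (1,4)N 2/3
Row 2: (2,0)N 0/3 · (2,1)S 0/3 · (2,2)N 1/3 · (2,3)S 1/3 · (2,4)N 3/4 · (2,5)N 1/1
Row 3: (3,0)S 0/2 · (3,1)N 1/3 · (3,2)N 2/2 · (3,4)N 1/1
Sum over 17 individuals: 1/2 + 1/1 + 2/2 + 1/1 + 0/2 + 1/2 + 2/3 + 0/3 + 0/3 + 1/3 + 1/3 + 3/4 + 1/1 + 0/2 + 1/3 + 2/2 + 1/1 = 113/12; mean = 113/12 ÷ 17 = 113/204 = 0.553921… → 0.554.

0.554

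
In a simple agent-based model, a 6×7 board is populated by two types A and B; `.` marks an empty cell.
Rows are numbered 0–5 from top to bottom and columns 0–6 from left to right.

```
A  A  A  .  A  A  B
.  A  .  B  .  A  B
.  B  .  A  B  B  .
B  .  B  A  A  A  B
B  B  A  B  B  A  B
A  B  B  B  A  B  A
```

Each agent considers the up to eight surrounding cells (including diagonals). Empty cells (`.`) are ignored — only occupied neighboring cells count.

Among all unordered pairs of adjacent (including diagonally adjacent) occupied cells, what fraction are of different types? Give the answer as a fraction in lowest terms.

44/85

Scan each occupied cell's neighbors to the right and below (and the two forward diagonals) so each pair is counted once.
Row 0: A(0,0)–A(0,1)= A(0,0)–A(1,1)= A(0,1)–A(0,2)= A(0,1)–A(1,1)= A(0,2)–B(1,3)≠ A(0,2)–A(1,1)= A(0,4)–A(0,5)= A(0,4)–A(1,5)= A(0,4)–B(1,3)≠ A(0,5)–B(0,6)≠ A(0,5)–A(1,5)= A(0,5)–B(1,6)≠ B(0,6)–B(1,6)= B(0,6)–A(1,5)≠  → 5/14 unlike.
Row 1: A(1,1)–B(2,1)≠ B(1,3)–A(2,3)≠ B(1,3)–B(2,4)= A(1,5)–B(1,6)≠ A(1,5)–B(2,5)≠ A(1,5)–B(2,4)≠ B(1,6)–B(2,5)=  → 5/7 unlike.
Row 2: B(2,1)–B(3,2)= B(2,1)–B(3,0)= A(2,3)–B(2,4)≠ A(2,3)–A(3,3)= A(2,3)–A(3,4)= A(2,3)–B(3,2)≠ B(2,4)–B(2,5)= B(2,4)–A(3,4)≠ B(2,4)–A(3,5)≠ B(2,4)–A(3,3)≠ B(2,5)–A(3,5)≠ B(2,5)–B(3,6)= B(2,5)–A(3,4)≠  → 7/13 unlike.
Row 3: B(3,0)–B(4,0)= B(3,0)–B(4,1)= B(3,2)–A(3,3)≠ B(3,2)–A(4,2)≠ B(3,2)–B(4,3)= B(3,2)–B(4,1)= A(3,3)–A(3,4)= A(3,3)–B(4,3)≠ A(3,3)–B(4,4)≠ A(3,3)–A(4,2)= A(3,4)–A(3,5)= A(3,4)–B(4,4)≠ A(3,4)–A(4,5)= A(3,4)–B(4,3)≠ A(3,5)–B(3,6)≠ A(3,5)–A(4,5)= A(3,5)–B(4,6)≠ A(3,5)–B(4,4)≠ B(3,6)–B(4,6)= B(3,6)–A(4,5)≠  → 10/20 unlike.
Row 4: B(4,0)–B(4,1)= B(4,0)–A(5,0)≠ B(4,0)–B(5,1)= B(4,1)–A(4,2)≠ B(4,1)–B(5,1)= B(4,1)–B(5,2)= B(4,1)–A(5,0)≠ A(4,2)–B(4,3)≠ A(4,2)–B(5,2)≠ A(4,2)–B(5,3)≠ A(4,2)–B(5,1)≠ B(4,3)–B(4,4)= B(4,3)–B(5,3)= B(4,3)–A(5,4)≠ B(4,3)–B(5,2)= B(4,4)–A(4,5)≠ B(4,4)–A(5,4)≠ B(4,4)–B(5,5)= B(4,4)–B(5,3)= A(4,5)–B(4,6)≠ A(4,5)–B(5,5)≠ A(4,5)–A(5,6)= A(4,5)–A(5,4)= B(4,6)–A(5,6)≠ B(4,6)–B(5,5)=  → 13/25 unlike.
Row 5: A(5,0)–B(5,1)≠ B(5,1)–B(5,2)= B(5,2)–B(5,3)= B(5,3)–A(5,4)≠ A(5,4)–B(5,5)≠ B(5,5)–A(5,6)≠  → 4/6 unlike.
Total adjacent occupied pairs: 85; unlike-type pairs: 44.
44/85 is already in lowest terms.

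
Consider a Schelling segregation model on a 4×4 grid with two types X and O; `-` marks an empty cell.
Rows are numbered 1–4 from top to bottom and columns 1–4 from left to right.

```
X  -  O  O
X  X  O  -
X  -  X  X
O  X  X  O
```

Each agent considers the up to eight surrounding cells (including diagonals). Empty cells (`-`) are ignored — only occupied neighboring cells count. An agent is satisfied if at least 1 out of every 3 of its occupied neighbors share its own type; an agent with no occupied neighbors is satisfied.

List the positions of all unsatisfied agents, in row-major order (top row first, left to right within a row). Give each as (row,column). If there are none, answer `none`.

(4,1), (4,4)

(1,1)X 2/2 ✓
(1,3)O 2/3 ✓
(1,4)O 2/2 ✓
(2,1)X 3/3 ✓
(2,2)X 4/6 ✓
(2,3)O 2/5 ✓
(3,1)X 3/4 ✓
(3,3)X 4/6 ✓
(3,4)X 2/4 ✓
(4,1)O 0/2 ✗
(4,2)X 3/4 ✓
(4,3)X 3/4 ✓
(4,4)O 0/3 ✗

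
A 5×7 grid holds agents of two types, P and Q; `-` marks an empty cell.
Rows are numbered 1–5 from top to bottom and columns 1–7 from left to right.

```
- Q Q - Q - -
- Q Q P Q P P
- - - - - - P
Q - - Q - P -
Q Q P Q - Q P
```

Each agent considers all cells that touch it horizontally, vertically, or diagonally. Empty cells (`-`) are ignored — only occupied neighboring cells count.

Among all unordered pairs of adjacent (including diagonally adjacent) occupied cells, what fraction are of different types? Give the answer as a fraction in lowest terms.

Scan each occupied cell's neighbors to the right and below (and the two forward diagonals) so each pair is counted once.
Row 1: Q(1,2)–Q(1,3)= Q(1,2)–Q(2,2)= Q(1,2)–Q(2,3)= Q(1,3)–Q(2,3)= Q(1,3)–P(2,4)≠ Q(1,3)–Q(2,2)= Q(1,5)–Q(2,5)= Q(1,5)–P(2,6)≠ Q(1,5)–P(2,4)≠  → 3/9 unlike.
Row 2: Q(2,2)–Q(2,3)= Q(2,3)–P(2,4)≠ P(2,4)–Q(2,5)≠ Q(2,5)–P(2,6)≠ P(2,6)–P(2,7)= P(2,6)–P(3,7)= P(2,7)–P(3,7)=  → 3/7 unlike.
Row 3: P(3,7)–P(4,6)=  → 0/1 unlike.
Row 4: Q(4,1)–Q(5,1)= Q(4,1)–Q(5,2)= Q(4,4)–Q(5,4)= Q(4,4)–P(5,3)≠ P(4,6)–Q(5,6)≠ P(4,6)–P(5,7)=  → 2/6 unlike.
Row 5: Q(5,1)–Q(5,2)= Q(5,2)–P(5,3)≠ P(5,3)–Q(5,4)≠ Q(5,6)–P(5,7)≠  → 3/4 unlike.
Total adjacent occupied pairs: 27; unlike-type pairs: 11.
11/27 is already in lowest terms.

11/27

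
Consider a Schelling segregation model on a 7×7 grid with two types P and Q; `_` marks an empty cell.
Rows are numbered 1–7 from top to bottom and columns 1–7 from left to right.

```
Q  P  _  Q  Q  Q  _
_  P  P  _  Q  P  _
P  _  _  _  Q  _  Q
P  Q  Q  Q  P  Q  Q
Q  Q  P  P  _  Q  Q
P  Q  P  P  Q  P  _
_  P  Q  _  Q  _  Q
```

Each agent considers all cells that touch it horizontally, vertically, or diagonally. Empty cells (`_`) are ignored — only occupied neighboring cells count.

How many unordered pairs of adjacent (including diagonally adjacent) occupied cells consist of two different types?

Scan each occupied cell's neighbors to the right and below (and the two forward diagonals) so each pair is counted once.
Row 1: Q(1,1)–P(1,2)≠ Q(1,1)–P(2,2)≠ P(1,2)–P(2,2)= P(1,2)–P(2,3)= Q(1,4)–Q(1,5)= Q(1,4)–Q(2,5)= Q(1,4)–P(2,3)≠ Q(1,5)–Q(1,6)= Q(1,5)–Q(2,5)= Q(1,5)–P(2,6)≠ Q(1,6)–P(2,6)≠ Q(1,6)–Q(2,5)=  → 5/12 unlike.
Row 2: P(2,2)–P(2,3)= P(2,2)–P(3,1)= Q(2,5)–P(2,6)≠ Q(2,5)–Q(3,5)= P(2,6)–Q(3,7)≠ P(2,6)–Q(3,5)≠  → 3/6 unlike.
Row 3: P(3,1)–P(4,1)= P(3,1)–Q(4,2)≠ Q(3,5)–P(4,5)≠ Q(3,5)–Q(4,6)= Q(3,5)–Q(4,4)= Q(3,7)–Q(4,7)= Q(3,7)–Q(4,6)=  → 2/7 unlike.
Row 4: P(4,1)–Q(4,2)≠ P(4,1)–Q(5,1)≠ P(4,1)–Q(5,2)≠ Q(4,2)–Q(4,3)= Q(4,2)–Q(5,2)= Q(4,2)–P(5,3)≠ Q(4,2)–Q(5,1)= Q(4,3)–Q(4,4)= Q(4,3)–P(5,3)≠ Q(4,3)–P(5,4)≠ Q(4,3)–Q(5,2)= Q(4,4)–P(4,5)≠ Q(4,4)–P(5,4)≠ Q(4,4)–P(5,3)≠ P(4,5)–Q(4,6)≠ P(4,5)–Q(5,6)≠ P(4,5)–P(5,4)= Q(4,6)–Q(4,7)= Q(4,6)–Q(5,6)= Q(4,6)–Q(5,7)= Q(4,7)–Q(5,7)= Q(4,7)–Q(5,6)=  → 11/22 unlike.
Row 5: Q(5,1)–Q(5,2)= Q(5,1)–P(6,1)≠ Q(5,1)–Q(6,2)= Q(5,2)–P(5,3)≠ Q(5,2)–Q(6,2)= Q(5,2)–P(6,3)≠ Q(5,2)–P(6,1)≠ P(5,3)–P(5,4)= P(5,3)–P(6,3)= P(5,3)–P(6,4)= P(5,3)–Q(6,2)≠ P(5,4)–P(6,4)= P(5,4)–Q(6,5)≠ P(5,4)–P(6,3)= Q(5,6)–Q(5,7)= Q(5,6)–P(6,6)≠ Q(5,6)–Q(6,5)= Q(5,7)–P(6,6)≠  → 8/18 unlike.
Row 6: P(6,1)–Q(6,2)≠ P(6,1)–P(7,2)= Q(6,2)–P(6,3)≠ Q(6,2)–P(7,2)≠ Q(6,2)–Q(7,3)= P(6,3)–P(6,4)= P(6,3)–Q(7,3)≠ P(6,3)–P(7,2)= P(6,4)–Q(6,5)≠ P(6,4)–Q(7,5)≠ P(6,4)–Q(7,3)≠ Q(6,5)–P(6,6)≠ Q(6,5)–Q(7,5)= P(6,6)–Q(7,7)≠ P(6,6)–Q(7,5)≠  → 10/15 unlike.
Row 7: P(7,2)–Q(7,3)≠  → 1/1 unlike.
Total adjacent occupied pairs: 81; unlike-type pairs: 40.

40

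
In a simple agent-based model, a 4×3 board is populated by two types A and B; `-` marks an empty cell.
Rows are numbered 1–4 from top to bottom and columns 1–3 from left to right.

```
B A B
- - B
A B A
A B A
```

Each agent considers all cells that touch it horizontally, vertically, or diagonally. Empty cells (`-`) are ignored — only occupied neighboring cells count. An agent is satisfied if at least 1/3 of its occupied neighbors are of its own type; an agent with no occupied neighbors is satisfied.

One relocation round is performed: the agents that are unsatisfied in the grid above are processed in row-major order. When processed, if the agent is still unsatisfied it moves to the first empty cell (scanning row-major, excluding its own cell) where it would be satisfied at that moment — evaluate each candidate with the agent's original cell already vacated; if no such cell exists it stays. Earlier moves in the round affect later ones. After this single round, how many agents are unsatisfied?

Initially unsatisfied (in order): (1,1), (1,2), (3,3), (4,2).
  (1,1) → (2,1).
  (1,2) → (2,2).
  (3,3): now satisfied by earlier moves; stays.
  (4,2) → (1,1).
Resulting grid:
B - B
B A B
A B A
A - A
Unsatisfied now: (2,2), (3,2).

2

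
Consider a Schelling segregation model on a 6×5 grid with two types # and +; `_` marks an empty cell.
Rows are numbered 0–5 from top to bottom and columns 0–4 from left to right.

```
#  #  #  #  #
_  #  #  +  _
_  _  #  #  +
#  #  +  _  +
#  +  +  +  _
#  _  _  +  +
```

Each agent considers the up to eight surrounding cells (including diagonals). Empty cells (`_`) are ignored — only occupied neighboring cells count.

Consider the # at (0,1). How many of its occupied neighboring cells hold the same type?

4

Occupied neighbors of (0,1): (0,0)=#, (0,2)=#, (1,1)=#, (1,2)=#.
Same type (#): 4 of 4.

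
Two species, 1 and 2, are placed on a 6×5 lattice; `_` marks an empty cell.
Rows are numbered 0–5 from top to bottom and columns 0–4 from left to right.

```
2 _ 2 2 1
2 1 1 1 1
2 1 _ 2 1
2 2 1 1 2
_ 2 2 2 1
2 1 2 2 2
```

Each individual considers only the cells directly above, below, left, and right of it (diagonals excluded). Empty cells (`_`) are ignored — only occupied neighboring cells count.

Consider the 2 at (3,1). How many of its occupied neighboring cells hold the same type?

Occupied neighbors of (3,1): (2,1)=1, (4,1)=2, (3,0)=2, (3,2)=1.
Same type (2): 2 of 4.

2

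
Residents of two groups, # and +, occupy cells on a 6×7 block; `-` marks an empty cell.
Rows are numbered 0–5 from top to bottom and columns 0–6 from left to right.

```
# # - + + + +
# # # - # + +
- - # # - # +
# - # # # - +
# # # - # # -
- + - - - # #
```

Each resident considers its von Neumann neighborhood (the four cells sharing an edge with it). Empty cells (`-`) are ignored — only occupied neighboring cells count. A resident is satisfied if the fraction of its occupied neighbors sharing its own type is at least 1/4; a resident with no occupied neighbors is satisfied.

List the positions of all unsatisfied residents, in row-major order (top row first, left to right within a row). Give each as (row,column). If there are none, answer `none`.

(1,4), (2,5), (5,1)

Row 0: (0,0)# 2/2 ok · (0,1)# 2/2 ok · (0,3)+ 1/1 ok · (0,4)+ 2/3 ok · (0,5)+ 3/3 ok · (0,6)+ 2/2 ok
Row 1: (1,0)# 2/2 ok · (1,1)# 3/3 ok · (1,2)# 2/2 ok · (1,4)# 0/2 unhappy · (1,5)+ 2/4 ok · (1,6)+ 3/3 ok
Row 2: (2,2)# 3/3 ok · (2,3)# 2/2 ok · (2,5)# 0/2 unhappy · (2,6)+ 2/3 ok
Row 3: (3,0)# 1/1 ok · (3,2)# 3/3 ok · (3,3)# 3/3 ok · (3,4)# 2/2 ok · (3,6)+ 1/1 ok
Row 4: (4,0)# 2/2 ok · (4,1)# 2/3 ok · (4,2)# 2/2 ok · (4,4)# 2/2 ok · (4,5)# 2/2 ok
Row 5: (5,1)+ 0/1 unhappy · (5,5)# 2/2 ok · (5,6)# 1/1 ok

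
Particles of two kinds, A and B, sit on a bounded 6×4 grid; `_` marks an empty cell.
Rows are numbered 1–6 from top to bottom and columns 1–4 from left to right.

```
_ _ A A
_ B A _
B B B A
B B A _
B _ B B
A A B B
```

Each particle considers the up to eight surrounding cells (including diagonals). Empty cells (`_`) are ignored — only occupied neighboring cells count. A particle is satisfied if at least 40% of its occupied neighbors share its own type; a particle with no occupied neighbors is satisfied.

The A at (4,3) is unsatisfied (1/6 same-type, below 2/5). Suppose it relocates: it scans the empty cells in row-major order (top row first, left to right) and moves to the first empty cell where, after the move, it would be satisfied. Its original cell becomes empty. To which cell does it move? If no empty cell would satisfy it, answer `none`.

Vacating (4,3). Empty cells in order:
  (1,1): 0/1 same-type → still unsatisfied.
  (1,2): 2/3 same-type → satisfied — stop here.

(1,2)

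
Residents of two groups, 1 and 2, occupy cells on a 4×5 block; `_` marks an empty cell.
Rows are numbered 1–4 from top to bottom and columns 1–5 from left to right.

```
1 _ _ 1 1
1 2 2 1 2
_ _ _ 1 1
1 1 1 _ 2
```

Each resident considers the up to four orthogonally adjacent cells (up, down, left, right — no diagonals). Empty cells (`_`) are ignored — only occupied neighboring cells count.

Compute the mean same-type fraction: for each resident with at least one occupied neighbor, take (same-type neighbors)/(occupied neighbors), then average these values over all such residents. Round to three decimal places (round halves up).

0.631

(1,1)1 1/1
(1,4)1 2/2
(1,5)1 1/2
(2,1)1 1/2
(2,2)2 1/2
(2,3)2 1/2
(2,4)1 2/4
(2,5)2 0/3
(3,4)1 2/2
(3,5)1 1/3
(4,1)1 1/1
(4,2)1 2/2
(4,3)1 1/1
(4,5)2 0/1
Sum over 14 residents: 1/1 + 2/2 + 1/2 + 1/2 + 1/2 + 1/2 + 2/4 + 0/3 + 2/2 + 1/3 + 1/1 + 2/2 + 1/1 + 0/1 = 53/6; mean = 53/6 ÷ 14 = 53/84 = 0.630952… → 0.631.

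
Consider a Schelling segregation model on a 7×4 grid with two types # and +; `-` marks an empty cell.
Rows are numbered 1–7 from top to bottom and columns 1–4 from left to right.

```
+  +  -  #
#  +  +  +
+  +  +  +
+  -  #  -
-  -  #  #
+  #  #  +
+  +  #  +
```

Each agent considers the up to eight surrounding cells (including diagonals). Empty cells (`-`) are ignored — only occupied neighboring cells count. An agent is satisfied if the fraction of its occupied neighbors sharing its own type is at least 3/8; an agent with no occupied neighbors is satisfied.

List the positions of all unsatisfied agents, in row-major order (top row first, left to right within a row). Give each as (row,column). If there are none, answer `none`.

(1,1)+ 2/3 ✓
(1,2)+ 3/4 ✓
(1,4)# 0/2 ✗
(2,1)# 0/5 ✗
(2,2)+ 6/7 ✓
(2,3)+ 6/7 ✓
(2,4)+ 3/4 ✓
(3,1)+ 3/4 ✓
(3,2)+ 5/7 ✓
(3,3)+ 5/6 ✓
(3,4)+ 3/4 ✓
(4,1)+ 2/2 ✓
(4,3)# 2/5 ✓
(5,3)# 4/5 ✓
(5,4)# 3/4 ✓
(6,1)+ 2/3 ✓
(6,2)# 3/6 ✓
(6,3)# 4/7 ✓
(6,4)+ 1/5 ✗
(7,1)+ 2/3 ✓
(7,2)+ 2/5 ✓
(7,3)# 2/5 ✓
(7,4)+ 1/3 ✗

(1,4), (2,1), (6,4), (7,4)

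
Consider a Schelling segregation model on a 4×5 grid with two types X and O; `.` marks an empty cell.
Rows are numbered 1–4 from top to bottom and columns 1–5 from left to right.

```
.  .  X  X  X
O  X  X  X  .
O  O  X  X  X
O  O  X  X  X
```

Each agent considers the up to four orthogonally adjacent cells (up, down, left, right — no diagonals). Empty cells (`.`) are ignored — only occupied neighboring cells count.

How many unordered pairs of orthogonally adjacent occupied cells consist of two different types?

Scan each occupied cell's neighbors to the right and below so each pair is counted once.
From row 1: 0 unlike of 4 pairs (running 0/4).
From row 2: 2 unlike of 7 pairs (running 2/11).
From row 3: 1 unlike of 9 pairs (running 3/20).
From row 4: 1 unlike of 4 pairs (running 4/24).
Total adjacent occupied pairs: 24; unlike-type pairs: 4.

4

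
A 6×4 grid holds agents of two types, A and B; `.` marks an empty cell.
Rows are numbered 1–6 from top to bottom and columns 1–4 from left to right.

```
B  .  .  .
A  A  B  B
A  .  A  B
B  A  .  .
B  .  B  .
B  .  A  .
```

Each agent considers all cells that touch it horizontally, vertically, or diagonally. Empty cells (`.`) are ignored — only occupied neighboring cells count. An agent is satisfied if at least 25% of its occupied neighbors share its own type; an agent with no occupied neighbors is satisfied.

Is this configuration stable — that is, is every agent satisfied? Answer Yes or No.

No

Row 1: (1,1)B 0/2 not
Row 2: (2,1)A 2/3 satisfied · (2,2)A 3/5 satisfied · (2,3)B 2/4 satisfied · (2,4)B 2/3 satisfied
Row 3: (3,1)A 3/4 satisfied · (3,3)A 2/5 satisfied · (3,4)B 2/3 satisfied
Row 4: (4,1)B 1/3 satisfied · (4,2)A 2/5 satisfied
Row 5: (5,1)B 2/3 satisfied · (5,3)B 0/2 not
Row 6: (6,1)B 1/1 satisfied · (6,3)A 0/1 not
For instance (1,1) has only 0/2 same-type neighbors, below 1/4.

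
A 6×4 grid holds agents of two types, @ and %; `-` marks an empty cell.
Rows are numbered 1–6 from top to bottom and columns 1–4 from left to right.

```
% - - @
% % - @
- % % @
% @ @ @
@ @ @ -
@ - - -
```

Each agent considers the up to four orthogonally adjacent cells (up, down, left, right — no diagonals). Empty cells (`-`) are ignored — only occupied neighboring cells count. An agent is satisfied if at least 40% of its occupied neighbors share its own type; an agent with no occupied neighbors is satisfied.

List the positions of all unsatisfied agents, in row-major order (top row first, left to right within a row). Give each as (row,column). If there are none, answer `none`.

(1,1)% 1/1 ✓
(1,4)@ 1/1 ✓
(2,1)% 2/2 ✓
(2,2)% 2/2 ✓
(2,4)@ 2/2 ✓
(3,2)% 2/3 ✓
(3,3)% 1/3 ✗
(3,4)@ 2/3 ✓
(4,1)% 0/2 ✗
(4,2)@ 2/4 ✓
(4,3)@ 3/4 ✓
(4,4)@ 2/2 ✓
(5,1)@ 2/3 ✓
(5,2)@ 3/3 ✓
(5,3)@ 2/2 ✓
(6,1)@ 1/1 ✓

(3,3), (4,1)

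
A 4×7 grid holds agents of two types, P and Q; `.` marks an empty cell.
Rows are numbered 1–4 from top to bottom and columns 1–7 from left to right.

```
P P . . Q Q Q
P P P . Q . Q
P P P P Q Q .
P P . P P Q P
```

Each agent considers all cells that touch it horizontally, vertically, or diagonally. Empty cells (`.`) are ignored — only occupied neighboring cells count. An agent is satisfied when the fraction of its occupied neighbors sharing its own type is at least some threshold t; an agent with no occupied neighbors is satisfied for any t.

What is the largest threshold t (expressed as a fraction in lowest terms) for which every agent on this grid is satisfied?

(1,1)P 3/3
(1,2)P 4/4
(1,5)Q 2/2
(1,6)Q 4/4
(1,7)Q 2/2
(2,1)P 5/5
(2,2)P 7/7
(2,3)P 5/5
(2,5)Q 4/5
(2,7)Q 3/3
(3,1)P 5/5
(3,2)P 7/7
(3,3)P 6/6
(3,4)P 4/6
(3,5)Q 3/6
(3,6)Q 4/6
(4,1)P 3/3
(4,2)P 4/4
(4,4)P 3/4
(4,5)P 2/5
(4,6)Q 2/4
(4,7)P 0/2
The smallest same-type fraction is 0/2 at (4,7), which reduces to 0/1. Any threshold above that leaves this agent unsatisfied.

0/1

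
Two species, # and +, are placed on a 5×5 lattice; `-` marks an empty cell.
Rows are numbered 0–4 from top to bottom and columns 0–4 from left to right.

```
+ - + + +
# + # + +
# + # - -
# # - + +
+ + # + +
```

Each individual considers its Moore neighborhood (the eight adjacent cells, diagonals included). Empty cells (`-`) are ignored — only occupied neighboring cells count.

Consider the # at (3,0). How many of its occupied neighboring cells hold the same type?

2

Occupied neighbors of (3,0): (2,0)=#, (2,1)=+, (3,1)=#, (4,0)=+, (4,1)=+.
Same type (#): 2 of 5.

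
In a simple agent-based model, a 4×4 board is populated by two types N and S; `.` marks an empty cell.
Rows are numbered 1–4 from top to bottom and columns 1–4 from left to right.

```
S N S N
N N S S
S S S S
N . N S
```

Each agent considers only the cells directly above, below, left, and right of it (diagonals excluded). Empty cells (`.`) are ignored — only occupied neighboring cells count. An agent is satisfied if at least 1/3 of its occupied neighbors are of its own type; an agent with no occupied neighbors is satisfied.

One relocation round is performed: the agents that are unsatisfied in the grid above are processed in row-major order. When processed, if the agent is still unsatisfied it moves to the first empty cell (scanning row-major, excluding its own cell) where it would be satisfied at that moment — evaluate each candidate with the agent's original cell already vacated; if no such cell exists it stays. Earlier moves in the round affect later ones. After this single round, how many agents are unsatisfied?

2

Initially unsatisfied (in order): (1,1), (1,4), (4,1), (4,3).
  (1,1) → (4,2).
  (1,4) → (1,1).
  (4,1): no empty cell satisfies it; stays.
  (4,3): no empty cell satisfies it; stays.
Resulting grid:
N N S .
N N S S
S S S S
N S N S
Unsatisfied now: (4,1), (4,3).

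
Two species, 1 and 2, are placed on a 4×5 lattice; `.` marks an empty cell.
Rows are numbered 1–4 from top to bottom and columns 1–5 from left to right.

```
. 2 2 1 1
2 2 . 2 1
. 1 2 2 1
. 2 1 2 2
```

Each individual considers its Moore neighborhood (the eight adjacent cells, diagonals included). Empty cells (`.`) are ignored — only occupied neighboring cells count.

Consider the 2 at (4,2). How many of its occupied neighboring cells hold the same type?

Occupied neighbors of (4,2): (3,2)=1, (3,3)=2, (4,3)=1.
Same type (2): 1 of 3.

1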